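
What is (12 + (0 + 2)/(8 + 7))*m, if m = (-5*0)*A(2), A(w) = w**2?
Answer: 0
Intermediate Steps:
m = 0 (m = -5*0*2**2 = 0*4 = 0)
(12 + (0 + 2)/(8 + 7))*m = (12 + (0 + 2)/(8 + 7))*0 = (12 + 2/15)*0 = (182/15)*0 = 0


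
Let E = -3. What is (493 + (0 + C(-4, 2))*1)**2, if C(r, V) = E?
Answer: 240100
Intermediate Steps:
C(r, V) = -3
(493 + (0 + C(-4, 2))*1)**2 = (493 + (0 - 3)*1)**2 = (493 - 3*1)**2 = (493 - 3)**2 = 490**2 = 240100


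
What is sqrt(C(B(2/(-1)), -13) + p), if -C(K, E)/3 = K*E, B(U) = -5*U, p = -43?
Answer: sqrt(347) ≈ 18.628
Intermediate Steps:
C(K, E) = -3*E*K (C(K, E) = -3*K*E = -3*E*K)
sqrt(C(B(2/(-1)), -13) + p) = sqrt(-3*(-13)*(-10/(-1)) - 43) = sqrt(-3*(-13)*(-10*(-1)) - 43) = sqrt(-3*(-13)*(-5*(-2)) - 43) = sqrt(-3*(-13)*10 - 43) = sqrt(390 - 43) = sqrt(347)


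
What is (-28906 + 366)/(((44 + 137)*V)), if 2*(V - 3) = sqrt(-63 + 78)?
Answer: -114160/1267 + 57080*sqrt(15)/3801 ≈ -31.942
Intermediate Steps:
V = 3 + sqrt(15)/2 (V = 3 + sqrt(-63 + 78)/2 = 3 + sqrt(15)/2 ≈ 4.9365)
(-28906 + 366)/(((44 + 137)*V)) = (-28906 + 366)/(((44 + 137)*(3 + sqrt(15)/2))) = -28540*1/(181*(3 + sqrt(15)/2)) = -28540/(543 + 181*sqrt(15)/2)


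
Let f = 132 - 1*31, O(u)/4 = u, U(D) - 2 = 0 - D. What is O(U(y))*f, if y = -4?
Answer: 2424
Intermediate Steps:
U(D) = 2 - D (U(D) = 2 + (0 - D) = 2 - D)
O(u) = 4*u
f = 101 (f = 132 - 31 = 101)
O(U(y))*f = (4*(2 - 1*(-4)))*101 = (4*(2 + 4))*101 = (4*6)*101 = 24*101 = 2424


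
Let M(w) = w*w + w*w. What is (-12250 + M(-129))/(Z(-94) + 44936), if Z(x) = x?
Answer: 10516/22421 ≈ 0.46902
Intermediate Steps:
M(w) = 2*w**2 (M(w) = w**2 + w**2 = 2*w**2)
(-12250 + M(-129))/(Z(-94) + 44936) = (-12250 + 2*(-129)**2)/(-94 + 44936) = (-12250 + 2*16641)/44842 = (-12250 + 33282)*(1/44842) = 21032*(1/44842) = 10516/22421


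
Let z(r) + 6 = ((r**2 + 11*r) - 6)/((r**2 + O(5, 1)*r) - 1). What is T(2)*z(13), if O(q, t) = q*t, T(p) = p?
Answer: -2184/233 ≈ -9.3734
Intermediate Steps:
z(r) = -6 + (-6 + r**2 + 11*r)/(-1 + r**2 + 5*r) (z(r) = -6 + ((r**2 + 11*r) - 6)/((r**2 + (5*1)*r) - 1) = -6 + (-6 + r**2 + 11*r)/((r**2 + 5*r) - 1) = -6 + (-6 + r**2 + 11*r)/(-1 + r**2 + 5*r))
T(2)*z(13) = 2*(-1*13*(19 + 5*13)/(-1 + 13**2 + 5*13)) = 2*(-1*13*(19 + 65)/(-1 + 169 + 65)) = 2*(-1*13*84/233) = 2*(-1*13*1/233*84) = 2*(-1092/233) = -2184/233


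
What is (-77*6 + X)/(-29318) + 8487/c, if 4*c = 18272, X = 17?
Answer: 125427313/66962312 ≈ 1.8731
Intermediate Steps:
c = 4568 (c = (¼)*18272 = 4568)
(-77*6 + X)/(-29318) + 8487/c = (-77*6 + 17)/(-29318) + 8487/4568 = (-462 + 17)*(-1/29318) + 8487*(1/4568) = -445*(-1/29318) + 8487/4568 = 445/29318 + 8487/4568 = 125427313/66962312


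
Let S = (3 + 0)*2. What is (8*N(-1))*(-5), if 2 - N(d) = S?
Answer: 160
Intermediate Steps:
S = 6 (S = 3*2 = 6)
N(d) = -4 (N(d) = 2 - 1*6 = 2 - 6 = -4)
(8*N(-1))*(-5) = (8*(-4))*(-5) = -32*(-5) = 160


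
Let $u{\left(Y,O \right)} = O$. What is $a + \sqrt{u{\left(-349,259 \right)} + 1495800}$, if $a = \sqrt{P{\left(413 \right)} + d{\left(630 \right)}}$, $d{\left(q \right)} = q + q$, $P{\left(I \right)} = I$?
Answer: $\sqrt{1673} + \sqrt{1496059} \approx 1264.0$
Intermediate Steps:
$d{\left(q \right)} = 2 q$
$a = \sqrt{1673}$ ($a = \sqrt{413 + 2 \cdot 630} = \sqrt{413 + 1260} = \sqrt{1673} \approx 40.902$)
$a + \sqrt{u{\left(-349,259 \right)} + 1495800} = \sqrt{1673} + \sqrt{259 + 1495800} = \sqrt{1673} + \sqrt{1496059}$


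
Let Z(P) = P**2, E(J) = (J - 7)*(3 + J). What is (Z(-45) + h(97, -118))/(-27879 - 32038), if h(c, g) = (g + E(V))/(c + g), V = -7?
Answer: -42587/1258257 ≈ -0.033846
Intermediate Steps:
E(J) = (-7 + J)*(3 + J)
h(c, g) = (56 + g)/(c + g) (h(c, g) = (g + (-21 + (-7)**2 - 4*(-7)))/(c + g) = (g + (-21 + 49 + 28))/(c + g) = (g + 56)/(c + g) = (56 + g)/(c + g))
(Z(-45) + h(97, -118))/(-27879 - 32038) = ((-45)**2 + (56 - 118)/(97 - 118))/(-27879 - 32038) = (2025 - 62/(-21))/(-59917) = (2025 - 1/21*(-62))*(-1/59917) = (2025 + 62/21)*(-1/59917) = (42587/21)*(-1/59917) = -42587/1258257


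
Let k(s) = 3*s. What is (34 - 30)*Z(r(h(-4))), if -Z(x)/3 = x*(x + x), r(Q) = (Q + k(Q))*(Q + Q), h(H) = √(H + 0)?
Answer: -24576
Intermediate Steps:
h(H) = √H
r(Q) = 8*Q² (r(Q) = (Q + 3*Q)*(Q + Q) = (4*Q)*(2*Q) = 8*Q²)
Z(x) = -6*x² (Z(x) = -3*x*(x + x) = -3*x*2*x = -6*x²)
(34 - 30)*Z(r(h(-4))) = (34 - 30)*(-6*(8*(√(-4))²)²) = 4*(-6*(8*(2*I)²)²) = 4*(-6*(8*(-4))²) = 4*(-6*(-32)²) = 4*(-6*1024) = 4*(-6144) = -24576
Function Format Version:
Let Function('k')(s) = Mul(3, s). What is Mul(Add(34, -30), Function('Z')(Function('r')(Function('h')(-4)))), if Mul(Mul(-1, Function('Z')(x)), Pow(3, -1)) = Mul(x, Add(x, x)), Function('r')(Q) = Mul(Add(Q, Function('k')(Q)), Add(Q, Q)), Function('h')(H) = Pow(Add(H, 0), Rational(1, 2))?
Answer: -24576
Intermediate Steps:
Function('h')(H) = Pow(H, Rational(1, 2))
Function('r')(Q) = Mul(8, Pow(Q, 2)) (Function('r')(Q) = Mul(Add(Q, Mul(3, Q)), Add(Q, Q)) = Mul(Mul(4, Q), Mul(2, Q)) = Mul(8, Pow(Q, 2)))
Function('Z')(x) = Mul(-6, Pow(x, 2)) (Function('Z')(x) = Mul(-3, Mul(x, Add(x, x))) = Mul(-3, Mul(x, Mul(2, x))) = Mul(-3, Mul(2, Pow(x, 2))) = Mul(-6, Pow(x, 2)))
Mul(Add(34, -30), Function('Z')(Function('r')(Function('h')(-4)))) = Mul(Add(34, -30), Mul(-6, Pow(Mul(8, Pow(Pow(-4, Rational(1, 2)), 2)), 2))) = Mul(4, Mul(-6, Pow(Mul(8, Pow(Mul(2, I), 2)), 2))) = Mul(4, Mul(-6, Pow(Mul(8, -4), 2))) = Mul(4, Mul(-6, Pow(-32, 2))) = Mul(4, Mul(-6, 1024)) = Mul(4, -6144) = -24576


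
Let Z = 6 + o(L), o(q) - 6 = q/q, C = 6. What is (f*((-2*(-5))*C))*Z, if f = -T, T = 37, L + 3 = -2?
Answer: -28860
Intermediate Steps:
L = -5 (L = -3 - 2 = -5)
o(q) = 7 (o(q) = 6 + q/q = 6 + 1 = 7)
f = -37 (f = -1*37 = -37)
Z = 13 (Z = 6 + 7 = 13)
(f*((-2*(-5))*C))*Z = -37*(-2*(-5))*6*13 = -370*6*13 = -37*60*13 = -2220*13 = -28860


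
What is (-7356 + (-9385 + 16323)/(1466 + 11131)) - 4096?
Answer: -144253906/12597 ≈ -11451.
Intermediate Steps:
(-7356 + (-9385 + 16323)/(1466 + 11131)) - 4096 = (-7356 + 6938/12597) - 4096 = -92656594/12597 - 4096 = -144253906/12597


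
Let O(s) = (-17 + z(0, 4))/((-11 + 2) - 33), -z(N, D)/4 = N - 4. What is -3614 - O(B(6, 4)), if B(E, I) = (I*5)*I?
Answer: -151789/42 ≈ -3614.0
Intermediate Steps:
z(N, D) = 16 - 4*N (z(N, D) = -4*(N - 4) = -4*(-4 + N) = 16 - 4*N)
B(E, I) = 5*I² (B(E, I) = (5*I)*I = 5*I²)
O(s) = 1/42 (O(s) = (-17 + (16 - 4*0))/((-11 + 2) - 33) = (-17 + (16 + 0))/(-9 - 33) = (-17 + 16)/(-42) = -1*(-1/42) = 1/42)
-3614 - O(B(6, 4)) = -3614 - 1*1/42 = -3614 - 1/42 = -151789/42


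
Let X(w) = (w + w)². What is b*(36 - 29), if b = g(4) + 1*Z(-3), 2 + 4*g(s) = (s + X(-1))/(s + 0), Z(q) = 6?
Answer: 42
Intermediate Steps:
X(w) = 4*w² (X(w) = (2*w)² = 4*w²)
g(s) = -½ + (4 + s)/(4*s) (g(s) = -½ + ((s + 4*(-1)²)/(s + 0))/4 = -½ + ((s + 4*1)/s)/4 = -½ + ((s + 4)/s)/4 = -½ + ((4 + s)/s)/4 = -½ + (4 + s)/(4*s))
b = 6 (b = (¼)*(4 - 1*4)/4 + 1*6 = (¼)*(¼)*(4 - 4) + 6 = (¼)*(¼)*0 + 6 = 0 + 6 = 6)
b*(36 - 29) = 6*(36 - 29) = 6*7 = 42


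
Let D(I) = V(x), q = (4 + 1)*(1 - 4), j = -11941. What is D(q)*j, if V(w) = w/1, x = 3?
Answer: -35823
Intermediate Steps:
q = -15 (q = 5*(-3) = -15)
V(w) = w (V(w) = w*1 = w)
D(I) = 3
D(q)*j = 3*(-11941) = -35823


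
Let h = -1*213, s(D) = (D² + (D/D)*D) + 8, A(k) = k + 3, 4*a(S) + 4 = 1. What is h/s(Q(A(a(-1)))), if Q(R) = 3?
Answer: -213/20 ≈ -10.650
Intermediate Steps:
a(S) = -¾ (a(S) = -1 + (¼)*1 = -1 + ¼ = -¾)
A(k) = 3 + k
s(D) = 8 + D + D² (s(D) = (D² + 1*D) + 8 = (D² + D) + 8 = (D + D²) + 8 = 8 + D + D²)
h = -213
h/s(Q(A(a(-1)))) = -213/(8 + 3 + 3²) = -213/(8 + 3 + 9) = -213/20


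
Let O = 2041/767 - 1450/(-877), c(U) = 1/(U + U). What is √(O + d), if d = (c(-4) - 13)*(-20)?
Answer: √2857409173758/103486 ≈ 16.334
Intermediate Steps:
c(U) = 1/(2*U)
d = 525/2 (d = ((½)/(-4) - 13)*(-20) = ((½)*(-¼) - 13)*(-20) = (-⅛ - 13)*(-20) = -105/8*(-20) = 525/2 ≈ 262.50)
O = 223239/51743 (O = 2041*(1/767) - 1450*(-1/877) = 157/59 + 1450/877 = 223239/51743 ≈ 4.3144)
√(O + d) = √(223239/51743 + 525/2) = √(27611553/103486) = √2857409173758/103486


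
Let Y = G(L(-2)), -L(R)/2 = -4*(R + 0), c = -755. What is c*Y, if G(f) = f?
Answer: 12080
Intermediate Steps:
L(R) = 8*R (L(R) = -(-8)*(R + 0) = -(-8)*R = 8*R)
Y = -16 (Y = 8*(-2) = -16)
c*Y = -755*(-16) = 12080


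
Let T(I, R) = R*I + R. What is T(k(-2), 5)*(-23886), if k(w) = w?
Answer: 119430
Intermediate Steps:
T(I, R) = R + I*R (T(I, R) = I*R + R = R + I*R)
T(k(-2), 5)*(-23886) = (5*(1 - 2))*(-23886) = (5*(-1))*(-23886) = -5*(-23886) = 119430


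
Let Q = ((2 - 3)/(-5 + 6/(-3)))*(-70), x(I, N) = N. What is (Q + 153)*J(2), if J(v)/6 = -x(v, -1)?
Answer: 858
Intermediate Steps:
J(v) = 6 (J(v) = 6*(-1*(-1)) = 6*1 = 6)
Q = -10 (Q = -1/(-5 + 6*(-⅓))*(-70) = -1/(-5 - 2)*(-70) = -1/(-7)*(-70) = -1*(-⅐)*(-70) = (⅐)*(-70) = -10)
(Q + 153)*J(2) = (-10 + 153)*6 = 143*6 = 858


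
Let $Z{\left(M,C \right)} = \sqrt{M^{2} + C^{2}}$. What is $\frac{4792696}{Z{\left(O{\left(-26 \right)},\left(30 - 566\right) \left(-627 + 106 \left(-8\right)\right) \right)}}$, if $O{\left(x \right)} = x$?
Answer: $\frac{2396348 \sqrt{156262090169}}{156262090169} \approx 6.0621$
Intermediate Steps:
$Z{\left(M,C \right)} = \sqrt{C^{2} + M^{2}}$
$\frac{4792696}{Z{\left(O{\left(-26 \right)},\left(30 - 566\right) \left(-627 + 106 \left(-8\right)\right) \right)}} = \frac{4792696}{\sqrt{\left(\left(30 - 566\right) \left(-627 + 106 \left(-8\right)\right)\right)^{2} + \left(-26\right)^{2}}} = \frac{4792696}{\sqrt{\left(- 536 \left(-627 - 848\right)\right)^{2} + 676}} = \frac{4792696}{\sqrt{\left(\left(-536\right) \left(-1475\right)\right)^{2} + 676}} = \frac{4792696}{\sqrt{790600^{2} + 676}} = \frac{4792696}{\sqrt{625048360000 + 676}} = \frac{4792696}{\sqrt{625048360676}} = \frac{4792696}{2 \sqrt{156262090169}} = 4792696 \frac{\sqrt{156262090169}}{312524180338} = \frac{2396348 \sqrt{156262090169}}{156262090169}$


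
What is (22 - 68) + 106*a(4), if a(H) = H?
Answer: 378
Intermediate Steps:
(22 - 68) + 106*a(4) = (22 - 68) + 106*4 = -46 + 424 = 378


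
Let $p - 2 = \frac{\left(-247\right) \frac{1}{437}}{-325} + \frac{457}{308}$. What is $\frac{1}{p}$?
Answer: $\frac{177100}{617283} \approx 0.2869$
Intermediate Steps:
$p = \frac{617283}{177100}$ ($p = 2 + \left(\frac{\left(-247\right) \frac{1}{437}}{-325} + \frac{457}{308}\right) = 2 + \left(\left(-247\right) \frac{1}{437} \left(- \frac{1}{325}\right) + 457 \cdot \frac{1}{308}\right) = 2 + \left(\left(- \frac{13}{23}\right) \left(- \frac{1}{325}\right) + \frac{457}{308}\right) = 2 + \left(\frac{1}{575} + \frac{457}{308}\right) = 2 + \frac{263083}{177100} = \frac{617283}{177100} \approx 3.4855$)
$\frac{1}{p} = \frac{1}{\frac{617283}{177100}} = \frac{177100}{617283}$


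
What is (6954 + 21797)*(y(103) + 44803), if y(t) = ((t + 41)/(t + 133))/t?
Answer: 7827973444117/6077 ≈ 1.2881e+9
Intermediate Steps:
y(t) = (41 + t)/(t*(133 + t)) (y(t) = ((41 + t)/(133 + t))/t = (41 + t)/(t*(133 + t)))
(6954 + 21797)*(y(103) + 44803) = (6954 + 21797)*((41 + 103)/(103*(133 + 103)) + 44803) = 28751*((1/103)*144/236 + 44803) = 28751*((1/103)*(1/236)*144 + 44803) = 28751*(36/6077 + 44803) = 28751*(272267867/6077) = 7827973444117/6077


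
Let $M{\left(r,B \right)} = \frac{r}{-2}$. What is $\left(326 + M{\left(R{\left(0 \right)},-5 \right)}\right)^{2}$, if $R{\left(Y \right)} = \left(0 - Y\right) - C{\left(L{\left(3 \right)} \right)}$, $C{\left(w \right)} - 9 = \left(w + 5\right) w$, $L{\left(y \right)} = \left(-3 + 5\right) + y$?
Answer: $\frac{505521}{4} \approx 1.2638 \cdot 10^{5}$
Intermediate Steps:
$L{\left(y \right)} = 2 + y$
$C{\left(w \right)} = 9 + w \left(5 + w\right)$ ($C{\left(w \right)} = 9 + \left(w + 5\right) w = 9 + \left(5 + w\right) w = 9 + w \left(5 + w\right)$)
$R{\left(Y \right)} = -59 - Y$ ($R{\left(Y \right)} = \left(0 - Y\right) - \left(9 + \left(2 + 3\right)^{2} + 5 \left(2 + 3\right)\right) = - Y - \left(9 + 5^{2} + 5 \cdot 5\right) = - Y - \left(9 + 25 + 25\right) = - Y - 59 = -59 - Y$)
$M{\left(r,B \right)} = - \frac{r}{2}$ ($M{\left(r,B \right)} = r \left(- \frac{1}{2}\right) = - \frac{r}{2}$)
$\left(326 + M{\left(R{\left(0 \right)},-5 \right)}\right)^{2} = \left(326 - \frac{-59 - 0}{2}\right)^{2} = \left(326 - \frac{-59 + 0}{2}\right)^{2} = \left(326 - - \frac{59}{2}\right)^{2} = \left(326 + \frac{59}{2}\right)^{2} = \left(\frac{711}{2}\right)^{2} = \frac{505521}{4}$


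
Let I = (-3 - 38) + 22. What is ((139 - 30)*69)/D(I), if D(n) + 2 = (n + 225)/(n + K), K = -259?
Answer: -348473/127 ≈ -2743.9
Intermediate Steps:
I = -19 (I = -41 + 22 = -19)
D(n) = -2 + (225 + n)/(-259 + n) (D(n) = -2 + (n + 225)/(n - 259) = -2 + (225 + n)/(-259 + n))
((139 - 30)*69)/D(I) = ((139 - 30)*69)/(((743 - 1*(-19))/(-259 - 19))) = (109*69)/(((743 + 19)/(-278))) = 7521/((-1/278*762)) = 7521/(-381/139) = 7521*(-139/381) = -348473/127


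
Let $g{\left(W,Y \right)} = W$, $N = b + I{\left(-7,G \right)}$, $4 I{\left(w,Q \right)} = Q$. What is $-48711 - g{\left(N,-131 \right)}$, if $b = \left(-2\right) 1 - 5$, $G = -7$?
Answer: $- \frac{194809}{4} \approx -48702.0$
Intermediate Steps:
$I{\left(w,Q \right)} = \frac{Q}{4}$
$b = -7$ ($b = -2 - 5 = -7$)
$N = - \frac{35}{4}$ ($N = -7 + \frac{1}{4} \left(-7\right) = -7 - \frac{7}{4} = - \frac{35}{4} \approx -8.75$)
$-48711 - g{\left(N,-131 \right)} = -48711 - - \frac{35}{4} = -48711 + \frac{35}{4} = - \frac{194809}{4}$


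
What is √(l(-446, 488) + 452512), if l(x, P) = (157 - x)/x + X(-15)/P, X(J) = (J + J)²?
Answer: 2*√20933409914374/13603 ≈ 672.69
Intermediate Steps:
X(J) = 4*J² (X(J) = (2*J)² = 4*J²)
l(x, P) = 900/P + (157 - x)/x (l(x, P) = (157 - x)/x + (4*(-15)²)/P = (157 - x)/x + (4*225)/P = (157 - x)/x + 900/P = 900/P + (157 - x)/x)
√(l(-446, 488) + 452512) = √((-1 + 157/(-446) + 900/488) + 452512) = √((-1 + 157*(-1/446) + 900*(1/488)) + 452512) = √((-1 - 157/446 + 225/122) + 452512) = √(6696/13603 + 452512) = √(6155527432/13603) = 2*√20933409914374/13603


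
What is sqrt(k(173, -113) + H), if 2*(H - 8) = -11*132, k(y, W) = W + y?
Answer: I*sqrt(658) ≈ 25.652*I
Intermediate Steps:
H = -718 (H = 8 + (-11*132)/2 = 8 + (1/2)*(-1452) = 8 - 726 = -718)
sqrt(k(173, -113) + H) = sqrt((-113 + 173) - 718) = sqrt(60 - 718) = sqrt(-658) = I*sqrt(658)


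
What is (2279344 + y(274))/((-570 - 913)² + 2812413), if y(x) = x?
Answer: 1139809/2505851 ≈ 0.45486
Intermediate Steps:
(2279344 + y(274))/((-570 - 913)² + 2812413) = (2279344 + 274)/((-570 - 913)² + 2812413) = 2279618/((-1483)² + 2812413) = 2279618/(2199289 + 2812413) = 2279618/5011702 = 2279618*(1/5011702) = 1139809/2505851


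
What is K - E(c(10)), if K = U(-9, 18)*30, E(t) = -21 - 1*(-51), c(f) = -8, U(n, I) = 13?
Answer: 360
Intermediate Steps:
E(t) = 30 (E(t) = -21 + 51 = 30)
K = 390 (K = 13*30 = 390)
K - E(c(10)) = 390 - 1*30 = 390 - 30 = 360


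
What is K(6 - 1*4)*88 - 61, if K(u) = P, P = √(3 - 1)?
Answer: -61 + 88*√2 ≈ 63.451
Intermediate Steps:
P = √2 ≈ 1.4142
K(u) = √2
K(6 - 1*4)*88 - 61 = √2*88 - 61 = 88*√2 - 61 = -61 + 88*√2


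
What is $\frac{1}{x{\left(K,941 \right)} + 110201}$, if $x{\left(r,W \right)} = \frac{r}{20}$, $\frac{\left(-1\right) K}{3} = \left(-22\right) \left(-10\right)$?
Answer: $\frac{1}{110168} \approx 9.077 \cdot 10^{-6}$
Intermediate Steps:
$K = -660$ ($K = - 3 \left(\left(-22\right) \left(-10\right)\right) = \left(-3\right) 220 = -660$)
$x{\left(r,W \right)} = \frac{r}{20}$ ($x{\left(r,W \right)} = r \frac{1}{20} = \frac{r}{20}$)
$\frac{1}{x{\left(K,941 \right)} + 110201} = \frac{1}{\frac{1}{20} \left(-660\right) + 110201} = \frac{1}{-33 + 110201} = \frac{1}{110168}$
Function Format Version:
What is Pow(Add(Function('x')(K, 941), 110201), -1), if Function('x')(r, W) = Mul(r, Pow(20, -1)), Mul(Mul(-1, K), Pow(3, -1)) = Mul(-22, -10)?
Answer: Rational(1, 110168) ≈ 9.0770e-6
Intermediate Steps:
K = -660 (K = Mul(-3, Mul(-22, -10)) = Mul(-3, 220) = -660)
Function('x')(r, W) = Mul(Rational(1, 20), r) (Function('x')(r, W) = Mul(r, Rational(1, 20)) = Mul(Rational(1, 20), r))
Pow(Add(Function('x')(K, 941), 110201), -1) = Pow(Add(Mul(Rational(1, 20), -660), 110201), -1) = Pow(Add(-33, 110201), -1) = Pow(110168, -1) = Rational(1, 110168)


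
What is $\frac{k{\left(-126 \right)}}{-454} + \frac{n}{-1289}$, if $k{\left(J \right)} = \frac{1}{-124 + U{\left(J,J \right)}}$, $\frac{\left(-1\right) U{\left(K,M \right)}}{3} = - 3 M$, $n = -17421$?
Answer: $\frac{9949691861}{736189148} \approx 13.515$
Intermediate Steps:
$U{\left(K,M \right)} = 9 M$ ($U{\left(K,M \right)} = - 3 \left(- 3 M\right) = 9 M$)
$k{\left(J \right)} = \frac{1}{-124 + 9 J}$
$\frac{k{\left(-126 \right)}}{-454} + \frac{n}{-1289} = \frac{1}{\left(-124 + 9 \left(-126\right)\right) \left(-454\right)} - \frac{17421}{-1289} = \frac{1}{-124 - 1134} \left(- \frac{1}{454}\right) - - \frac{17421}{1289} = \frac{1}{-1258} \left(- \frac{1}{454}\right) + \frac{17421}{1289} = \left(- \frac{1}{1258}\right) \left(- \frac{1}{454}\right) + \frac{17421}{1289} = \frac{1}{571132} + \frac{17421}{1289} = \frac{9949691861}{736189148}$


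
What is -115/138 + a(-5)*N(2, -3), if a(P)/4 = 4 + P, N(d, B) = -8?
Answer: 187/6 ≈ 31.167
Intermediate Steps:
a(P) = 16 + 4*P (a(P) = 4*(4 + P) = 16 + 4*P)
-115/138 + a(-5)*N(2, -3) = -115/138 + (16 + 4*(-5))*(-8) = -115*1/138 + (16 - 20)*(-8) = -⅚ - 4*(-8) = -⅚ + 32 = 187/6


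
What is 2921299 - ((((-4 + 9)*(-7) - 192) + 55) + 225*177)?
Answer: 2881646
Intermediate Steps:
2921299 - ((((-4 + 9)*(-7) - 192) + 55) + 225*177) = 2921299 - (((5*(-7) - 192) + 55) + 39825) = 2921299 - (((-35 - 192) + 55) + 39825) = 2921299 - ((-227 + 55) + 39825) = 2921299 - (-172 + 39825) = 2921299 - 1*39653 = 2921299 - 39653 = 2881646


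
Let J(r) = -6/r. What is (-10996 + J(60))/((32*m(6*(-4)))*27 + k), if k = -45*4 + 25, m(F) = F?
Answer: 109961/208910 ≈ 0.52636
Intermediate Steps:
k = -155 (k = -180 + 25 = -155)
(-10996 + J(60))/((32*m(6*(-4)))*27 + k) = (-10996 - 6/60)/((32*(6*(-4)))*27 - 155) = (-10996 - 6*1/60)/((32*(-24))*27 - 155) = (-10996 - ⅒)/(-768*27 - 155) = -109961/(10*(-20736 - 155)) = -109961/10/(-20891) = -109961/10*(-1/20891) = 109961/208910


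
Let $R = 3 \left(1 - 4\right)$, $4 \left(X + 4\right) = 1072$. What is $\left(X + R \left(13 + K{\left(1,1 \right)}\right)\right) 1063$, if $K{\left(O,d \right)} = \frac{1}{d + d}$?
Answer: $\frac{302955}{2} \approx 1.5148 \cdot 10^{5}$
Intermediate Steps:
$X = 264$ ($X = -4 + \frac{1}{4} \cdot 1072 = -4 + 268 = 264$)
$K{\left(O,d \right)} = \frac{1}{2 d}$
$R = -9$ ($R = 3 \left(-3\right) = -9$)
$\left(X + R \left(13 + K{\left(1,1 \right)}\right)\right) 1063 = \left(264 - 9 \left(13 + \frac{1}{2 \cdot 1}\right)\right) 1063 = \left(264 - 9 \left(13 + \frac{1}{2} \cdot 1\right)\right) 1063 = \left(264 - 9 \left(13 + \frac{1}{2}\right)\right) 1063 = \left(264 - \frac{243}{2}\right) 1063 = \frac{285}{2} \cdot 1063 = \frac{302955}{2}$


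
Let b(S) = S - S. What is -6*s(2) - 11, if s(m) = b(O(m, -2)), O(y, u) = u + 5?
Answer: -11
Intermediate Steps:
O(y, u) = 5 + u
b(S) = 0
s(m) = 0
-6*s(2) - 11 = -6*0 - 11 = 0 - 11 = -11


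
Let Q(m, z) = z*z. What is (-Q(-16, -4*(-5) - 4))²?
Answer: 65536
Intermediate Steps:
Q(m, z) = z²
(-Q(-16, -4*(-5) - 4))² = (-(-4*(-5) - 4)²)² = (-(20 - 4)²)² = (-1*16²)² = (-1*256)² = (-256)² = 65536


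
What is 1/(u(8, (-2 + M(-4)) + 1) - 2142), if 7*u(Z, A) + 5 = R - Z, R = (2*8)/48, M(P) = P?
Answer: -21/45020 ≈ -0.00046646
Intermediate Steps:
R = 1/3 (R = 16*(1/48) = 1/3 ≈ 0.33333)
u(Z, A) = -2/3 - Z/7 (u(Z, A) = -5/7 + (1/3 - Z)/7 = -5/7 + (1/21 - Z/7) = -2/3 - Z/7)
1/(u(8, (-2 + M(-4)) + 1) - 2142) = 1/((-2/3 - 1/7*8) - 2142) = 1/((-2/3 - 8/7) - 2142) = 1/(-38/21 - 2142) = 1/(-45020/21) = -21/45020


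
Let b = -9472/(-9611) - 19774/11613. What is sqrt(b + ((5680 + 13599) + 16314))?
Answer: sqrt(184667168354912403)/2277807 ≈ 188.66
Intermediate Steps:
b = -11435654/15944649 (b = -9472*(-1/9611) - 19774*1/11613 = 9472/9611 - 19774/11613 = -11435654/15944649 ≈ -0.71721)
sqrt(b + ((5680 + 13599) + 16314)) = sqrt(-11435654/15944649 + ((5680 + 13599) + 16314)) = sqrt(-11435654/15944649 + (19279 + 16314)) = sqrt(-11435654/15944649 + 35593) = sqrt(567506456203/15944649) = sqrt(184667168354912403)/2277807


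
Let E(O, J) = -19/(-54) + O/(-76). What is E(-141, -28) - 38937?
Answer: -79894195/2052 ≈ -38935.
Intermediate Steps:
E(O, J) = 19/54 - O/76 (E(O, J) = -19*(-1/54) + O*(-1/76) = 19/54 - O/76)
E(-141, -28) - 38937 = (19/54 - 1/76*(-141)) - 38937 = (19/54 + 141/76) - 38937 = 4529/2052 - 38937 = -79894195/2052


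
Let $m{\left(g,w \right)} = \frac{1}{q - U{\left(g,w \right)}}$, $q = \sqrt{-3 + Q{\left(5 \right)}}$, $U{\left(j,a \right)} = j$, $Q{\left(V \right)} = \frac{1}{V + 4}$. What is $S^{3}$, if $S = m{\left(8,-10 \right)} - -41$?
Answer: $\frac{116578457 \sqrt{26} + 815449383 i}{2 \left(851 \sqrt{26} + 5976 i\right)} \approx 68320.0 - 127.4 i$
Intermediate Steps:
$Q{\left(V \right)} = \frac{1}{4 + V}$
$q = \frac{i \sqrt{26}}{3}$ ($q = \sqrt{-3 + \frac{1}{4 + 5}} = \sqrt{-3 + \frac{1}{9}} = \sqrt{- \frac{26}{9}} = \frac{i \sqrt{26}}{3} \approx 1.6997 i$)
$m{\left(g,w \right)} = \frac{1}{- g + \frac{i \sqrt{26}}{3}}$ ($m{\left(g,w \right)} = \frac{1}{\frac{i \sqrt{26}}{3} - g} = \frac{1}{- g + \frac{i \sqrt{26}}{3}}$)
$S = 41 - \frac{3}{24 - i \sqrt{26}}$ ($S = - \frac{3}{3 \cdot 8 - i \sqrt{26}} - -41 = - \frac{3}{24 - i \sqrt{26}} + 41 = 41 - \frac{3}{24 - i \sqrt{26}} \approx 40.88 - 0.02541 i$)
$S^{3} = \left(\frac{12305}{301} - \frac{3 i \sqrt{26}}{602}\right)^{3}$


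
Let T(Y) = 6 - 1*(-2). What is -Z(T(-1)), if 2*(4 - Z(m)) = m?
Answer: 0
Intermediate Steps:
T(Y) = 8 (T(Y) = 6 + 2 = 8)
Z(m) = 4 - m/2
-Z(T(-1)) = -(4 - ½*8) = -(4 - 4) = -1*0 = 0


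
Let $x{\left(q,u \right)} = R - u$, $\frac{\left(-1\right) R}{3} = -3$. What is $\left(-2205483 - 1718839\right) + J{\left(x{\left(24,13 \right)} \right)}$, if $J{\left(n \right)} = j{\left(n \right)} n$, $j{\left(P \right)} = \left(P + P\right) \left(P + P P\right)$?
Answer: $-3923938$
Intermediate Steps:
$R = 9$ ($R = \left(-3\right) \left(-3\right) = 9$)
$x{\left(q,u \right)} = 9 - u$
$j{\left(P \right)} = 2 P \left(P + P^{2}\right)$
$J{\left(n \right)} = 2 n^{3} \left(1 + n\right)$ ($J{\left(n \right)} = 2 n^{2} \left(1 + n\right) n = 2 n^{3} \left(1 + n\right)$)
$\left(-2205483 - 1718839\right) + J{\left(x{\left(24,13 \right)} \right)} = \left(-2205483 - 1718839\right) + 2 \left(9 - 13\right)^{3} \left(1 + \left(9 - 13\right)\right) = -3924322 + 2 \left(9 - 13\right)^{3} \left(1 + \left(9 - 13\right)\right) = -3924322 + 2 \left(-4\right)^{3} \left(1 - 4\right) = -3924322 + 2 \left(-64\right) \left(-3\right) = -3924322 + 384 = -3923938$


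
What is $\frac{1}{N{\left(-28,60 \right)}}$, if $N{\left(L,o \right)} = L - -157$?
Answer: $\frac{1}{129} \approx 0.0077519$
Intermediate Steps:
$N{\left(L,o \right)} = 157 + L$ ($N{\left(L,o \right)} = L + 157 = 157 + L$)
$\frac{1}{N{\left(-28,60 \right)}} = \frac{1}{157 - 28} = \frac{1}{129}$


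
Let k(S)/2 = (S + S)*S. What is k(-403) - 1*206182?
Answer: 443454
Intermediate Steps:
k(S) = 4*S² (k(S) = 2*((S + S)*S) = 2*((2*S)*S) = 2*(2*S²) = 4*S²)
k(-403) - 1*206182 = 4*(-403)² - 1*206182 = 4*162409 - 206182 = 649636 - 206182 = 443454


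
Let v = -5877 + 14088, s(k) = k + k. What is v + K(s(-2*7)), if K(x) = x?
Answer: 8183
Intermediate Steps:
s(k) = 2*k
v = 8211
v + K(s(-2*7)) = 8211 + 2*(-2*7) = 8211 + 2*(-14) = 8211 - 28 = 8183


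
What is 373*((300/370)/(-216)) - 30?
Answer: -41825/1332 ≈ -31.400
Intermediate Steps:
373*((300/370)/(-216)) - 30 = 373*((300*(1/370))*(-1/216)) - 30 = 373*((30/37)*(-1/216)) - 30 = 373*(-5/1332) - 30 = -1865/1332 - 30 = -41825/1332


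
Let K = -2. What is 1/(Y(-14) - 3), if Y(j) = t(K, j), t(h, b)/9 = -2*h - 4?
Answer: -1/3 ≈ -0.33333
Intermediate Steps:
t(h, b) = -36 - 18*h (t(h, b) = 9*(-2*h - 4) = 9*(-4 - 2*h) = -36 - 18*h)
Y(j) = 0 (Y(j) = -36 - 18*(-2) = -36 + 36 = 0)
1/(Y(-14) - 3) = 1/(0 - 3) = 1/(-3) = -1/3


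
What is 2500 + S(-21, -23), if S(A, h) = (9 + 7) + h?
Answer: 2493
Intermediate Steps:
S(A, h) = 16 + h
2500 + S(-21, -23) = 2500 + (16 - 23) = 2500 - 7 = 2493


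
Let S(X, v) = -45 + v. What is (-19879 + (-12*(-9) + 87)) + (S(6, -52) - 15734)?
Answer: -35515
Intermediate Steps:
(-19879 + (-12*(-9) + 87)) + (S(6, -52) - 15734) = (-19879 + (-12*(-9) + 87)) + ((-45 - 52) - 15734) = (-19879 + (108 + 87)) + (-97 - 15734) = (-19879 + 195) - 15831 = -19684 - 15831 = -35515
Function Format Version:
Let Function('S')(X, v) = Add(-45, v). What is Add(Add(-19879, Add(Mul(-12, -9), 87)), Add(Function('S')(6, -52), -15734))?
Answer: -35515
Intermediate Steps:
Add(Add(-19879, Add(Mul(-12, -9), 87)), Add(Function('S')(6, -52), -15734)) = Add(Add(-19879, Add(Mul(-12, -9), 87)), Add(Add(-45, -52), -15734)) = Add(Add(-19879, Add(108, 87)), Add(-97, -15734)) = Add(Add(-19879, 195), -15831) = Add(-19684, -15831) = -35515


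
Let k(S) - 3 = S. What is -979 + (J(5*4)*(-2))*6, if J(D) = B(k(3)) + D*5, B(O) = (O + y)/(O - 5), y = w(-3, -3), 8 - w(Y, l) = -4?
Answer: -2395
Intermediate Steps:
w(Y, l) = 12 (w(Y, l) = 8 - 1*(-4) = 8 + 4 = 12)
y = 12
k(S) = 3 + S
B(O) = (12 + O)/(-5 + O) (B(O) = (O + 12)/(O - 5) = (12 + O)/(-5 + O))
J(D) = 18 + 5*D (J(D) = (12 + (3 + 3))/(-5 + (3 + 3)) + D*5 = (12 + 6)/(-5 + 6) + 5*D = 18/1 + 5*D = 1*18 + 5*D = 18 + 5*D)
-979 + (J(5*4)*(-2))*6 = -979 + ((18 + 5*(5*4))*(-2))*6 = -979 + ((18 + 5*20)*(-2))*6 = -979 + ((18 + 100)*(-2))*6 = -979 + (118*(-2))*6 = -979 - 236*6 = -979 - 1416 = -2395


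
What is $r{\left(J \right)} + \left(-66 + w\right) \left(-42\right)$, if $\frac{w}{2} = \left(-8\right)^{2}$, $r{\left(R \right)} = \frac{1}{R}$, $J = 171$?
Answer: $- \frac{445283}{171} \approx -2604.0$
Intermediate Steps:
$w = 128$ ($w = 2 \left(-8\right)^{2} = 2 \cdot 64 = 128$)
$r{\left(J \right)} + \left(-66 + w\right) \left(-42\right) = \frac{1}{171} + \left(-66 + 128\right) \left(-42\right) = \frac{1}{171} + 62 \left(-42\right) = \frac{1}{171} - 2604 = - \frac{445283}{171}$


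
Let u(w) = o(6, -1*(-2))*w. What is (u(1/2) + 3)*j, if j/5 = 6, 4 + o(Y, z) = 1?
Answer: 45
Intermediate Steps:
o(Y, z) = -3 (o(Y, z) = -4 + 1 = -3)
j = 30 (j = 5*6 = 30)
u(w) = -3*w
(u(1/2) + 3)*j = (-3/2 + 3)*30 = (3/2)*30 = 45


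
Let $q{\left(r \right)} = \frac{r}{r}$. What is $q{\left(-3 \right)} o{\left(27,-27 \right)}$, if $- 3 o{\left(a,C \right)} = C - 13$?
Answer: $\frac{40}{3} \approx 13.333$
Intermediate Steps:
$q{\left(r \right)} = 1$
$o{\left(a,C \right)} = \frac{13}{3} - \frac{C}{3}$ ($o{\left(a,C \right)} = - \frac{C - 13}{3} = - \frac{-13 + C}{3} = \frac{13}{3} - \frac{C}{3}$)
$q{\left(-3 \right)} o{\left(27,-27 \right)} = 1 \left(\frac{13}{3} - -9\right) = 1 \left(\frac{13}{3} + 9\right) = 1 \cdot \frac{40}{3} = \frac{40}{3}$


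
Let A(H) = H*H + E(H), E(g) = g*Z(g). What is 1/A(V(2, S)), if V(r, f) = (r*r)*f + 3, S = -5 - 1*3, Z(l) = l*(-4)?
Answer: -1/2523 ≈ -0.00039635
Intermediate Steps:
Z(l) = -4*l
S = -8 (S = -5 - 3 = -8)
V(r, f) = 3 + f*r² (V(r, f) = r²*f + 3 = f*r² + 3 = 3 + f*r²)
E(g) = -4*g² (E(g) = g*(-4*g) = -4*g²)
A(H) = -3*H² (A(H) = H*H - 4*H² = H² - 4*H² = -3*H²)
1/A(V(2, S)) = 1/(-3*(3 - 8*2²)²) = 1/(-3*(3 - 8*4)²) = 1/(-3*(3 - 32)²) = 1/(-3*(-29)²) = 1/(-3*841) = 1/(-2523) = -1/2523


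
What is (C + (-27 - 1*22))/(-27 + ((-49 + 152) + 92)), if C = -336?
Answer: -55/24 ≈ -2.2917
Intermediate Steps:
(C + (-27 - 1*22))/(-27 + ((-49 + 152) + 92)) = (-336 + (-27 - 1*22))/(-27 + ((-49 + 152) + 92)) = (-336 + (-27 - 22))/(-27 + (103 + 92)) = (-336 - 49)/(-27 + 195) = -385/168 = -385*1/168 = -55/24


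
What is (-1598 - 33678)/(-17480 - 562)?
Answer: 17638/9021 ≈ 1.9552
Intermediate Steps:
(-1598 - 33678)/(-17480 - 562) = -35276/(-18042) = -35276*(-1/18042) = 17638/9021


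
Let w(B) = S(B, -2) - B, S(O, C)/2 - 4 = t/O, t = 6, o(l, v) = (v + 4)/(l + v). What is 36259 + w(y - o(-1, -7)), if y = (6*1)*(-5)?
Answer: 23520443/648 ≈ 36297.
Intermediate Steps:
o(l, v) = (4 + v)/(l + v)
y = -30 (y = 6*(-5) = -30)
S(O, C) = 8 + 12/O (S(O, C) = 8 + 2*(6/O) = 8 + 12/O)
w(B) = 8 - B + 12/B (w(B) = (8 + 12/B) - B = 8 - B + 12/B)
36259 + w(y - o(-1, -7)) = 36259 + (8 - (-30 - (4 - 7)/(-1 - 7)) + 12/(-30 - (4 - 7)/(-1 - 7))) = 36259 + (8 - (-30 - (-3)/(-8)) + 12/(-30 - (-3)/(-8))) = 36259 + (8 - (-30 - (-1)*(-3)/8) + 12/(-30 - (-1)*(-3)/8)) = 36259 + (8 - (-30 - 1*3/8) + 12/(-30 - 1*3/8)) = 36259 + (8 - (-30 - 3/8) + 12/(-30 - 3/8)) = 36259 + (8 - 1*(-243/8) + 12/(-243/8)) = 36259 + (8 + 243/8 + 12*(-8/243)) = 36259 + (8 + 243/8 - 32/81) = 36259 + 24611/648 = 23520443/648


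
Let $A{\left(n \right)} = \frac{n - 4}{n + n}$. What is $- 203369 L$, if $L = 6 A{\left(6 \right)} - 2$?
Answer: $203369$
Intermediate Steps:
$A{\left(n \right)} = \frac{-4 + n}{2 n}$
$L = -1$ ($L = 6 \frac{-4 + 6}{2 \cdot 6} - 2 = 6 \cdot \frac{1}{2} \cdot \frac{1}{6} \cdot 2 - 2 = 6 \cdot \frac{1}{6} - 2 = 1 - 2 = -1$)
$- 203369 L = \left(-203369\right) \left(-1\right) = 203369$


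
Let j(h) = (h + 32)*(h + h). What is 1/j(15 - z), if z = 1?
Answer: 1/1288 ≈ 0.00077640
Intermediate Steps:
j(h) = 2*h*(32 + h) (j(h) = (32 + h)*(2*h) = 2*h*(32 + h))
1/j(15 - z) = 1/(2*(15 - 1*1)*(32 + (15 - 1*1))) = 1/(2*(15 - 1)*(32 + (15 - 1))) = 1/(2*14*(32 + 14)) = 1/(2*14*46) = 1/1288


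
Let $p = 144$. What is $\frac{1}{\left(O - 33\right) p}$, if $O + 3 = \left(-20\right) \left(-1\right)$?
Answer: $- \frac{1}{2304} \approx -0.00043403$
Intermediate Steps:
$O = 17$ ($O = -3 - -20 = -3 + 20 = 17$)
$\frac{1}{\left(O - 33\right) p} = \frac{1}{\left(17 - 33\right) 144} = \frac{1}{\left(-16\right) 144} = \frac{1}{-2304} = - \frac{1}{2304}$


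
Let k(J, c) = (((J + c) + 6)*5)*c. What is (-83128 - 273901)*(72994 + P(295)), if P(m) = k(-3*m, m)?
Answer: 281483805774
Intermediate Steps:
k(J, c) = c*(30 + 5*J + 5*c) (k(J, c) = ((6 + J + c)*5)*c = (30 + 5*J + 5*c)*c = c*(30 + 5*J + 5*c))
P(m) = 5*m*(6 - 2*m) (P(m) = 5*m*(6 - 3*m + m) = 5*m*(6 - 2*m))
(-83128 - 273901)*(72994 + P(295)) = (-83128 - 273901)*(72994 + 10*295*(3 - 1*295)) = -357029*(72994 + 10*295*(3 - 295)) = -357029*(72994 + 10*295*(-292)) = -357029*(72994 - 861400) = -357029*(-788406) = 281483805774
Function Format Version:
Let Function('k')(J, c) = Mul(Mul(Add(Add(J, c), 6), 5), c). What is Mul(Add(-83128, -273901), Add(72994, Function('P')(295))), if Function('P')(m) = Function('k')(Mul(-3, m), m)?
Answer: 281483805774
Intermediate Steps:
Function('k')(J, c) = Mul(c, Add(30, Mul(5, J), Mul(5, c))) (Function('k')(J, c) = Mul(Mul(Add(6, J, c), 5), c) = Mul(Add(30, Mul(5, J), Mul(5, c)), c) = Mul(c, Add(30, Mul(5, J), Mul(5, c))))
Function('P')(m) = Mul(5, m, Add(6, Mul(-2, m))) (Function('P')(m) = Mul(5, m, Add(6, Mul(-3, m), m)) = Mul(5, m, Add(6, Mul(-2, m))))
Mul(Add(-83128, -273901), Add(72994, Function('P')(295))) = Mul(Add(-83128, -273901), Add(72994, Mul(10, 295, Add(3, Mul(-1, 295))))) = Mul(-357029, Add(72994, Mul(10, 295, Add(3, -295)))) = Mul(-357029, Add(72994, Mul(10, 295, -292))) = Mul(-357029, Add(72994, -861400)) = Mul(-357029, -788406) = 281483805774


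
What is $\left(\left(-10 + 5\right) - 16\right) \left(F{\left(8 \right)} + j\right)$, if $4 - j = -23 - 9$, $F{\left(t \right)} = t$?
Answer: $-924$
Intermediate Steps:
$j = 36$ ($j = 4 - \left(-23 - 9\right) = 4 - -32 = 4 + 32 = 36$)
$\left(\left(-10 + 5\right) - 16\right) \left(F{\left(8 \right)} + j\right) = \left(\left(-10 + 5\right) - 16\right) \left(8 + 36\right) = \left(-5 - 16\right) 44 = \left(-21\right) 44 = -924$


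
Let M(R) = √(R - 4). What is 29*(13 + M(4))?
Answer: 377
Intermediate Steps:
M(R) = √(-4 + R)
29*(13 + M(4)) = 29*(13 + √(-4 + 4)) = 29*(13 + √0) = 29*(13 + 0) = 29*13 = 377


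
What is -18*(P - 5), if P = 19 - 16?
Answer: 36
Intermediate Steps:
P = 3
-18*(P - 5) = -18*(3 - 5) = -18*(-2) = 36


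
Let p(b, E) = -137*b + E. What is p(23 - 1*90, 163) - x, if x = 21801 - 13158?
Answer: 699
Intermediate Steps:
p(b, E) = E - 137*b
x = 8643
p(23 - 1*90, 163) - x = (163 - 137*(23 - 1*90)) - 1*8643 = (163 - 137*(23 - 90)) - 8643 = (163 - 137*(-67)) - 8643 = (163 + 9179) - 8643 = 9342 - 8643 = 699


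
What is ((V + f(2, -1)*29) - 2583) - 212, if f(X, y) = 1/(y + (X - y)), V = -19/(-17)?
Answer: -94499/34 ≈ -2779.4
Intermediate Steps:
V = 19/17 (V = -19*(-1/17) = 19/17 ≈ 1.1176)
f(X, y) = 1/X
((V + f(2, -1)*29) - 2583) - 212 = ((19/17 + 29/2) - 2583) - 212 = (531/34 - 2583) - 212 = -87291/34 - 212 = -94499/34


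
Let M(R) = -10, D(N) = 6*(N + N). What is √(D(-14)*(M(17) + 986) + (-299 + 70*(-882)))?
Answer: I*√226007 ≈ 475.4*I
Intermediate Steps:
D(N) = 12*N (D(N) = 6*(2*N) = 12*N)
√(D(-14)*(M(17) + 986) + (-299 + 70*(-882))) = √((12*(-14))*(-10 + 986) + (-299 + 70*(-882))) = √(-168*976 + (-299 - 61740)) = √(-163968 - 62039) = √(-226007) = I*√226007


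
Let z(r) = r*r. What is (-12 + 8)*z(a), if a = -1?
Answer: -4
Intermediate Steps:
z(r) = r²
(-12 + 8)*z(a) = (-12 + 8)*(-1)² = -4*1 = -4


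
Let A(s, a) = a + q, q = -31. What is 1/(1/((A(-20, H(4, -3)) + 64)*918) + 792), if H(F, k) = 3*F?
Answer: 41310/32717521 ≈ 0.0012626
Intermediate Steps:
A(s, a) = -31 + a (A(s, a) = a - 31 = -31 + a)
1/(1/((A(-20, H(4, -3)) + 64)*918) + 792) = 1/(1/(((-31 + 3*4) + 64)*918) + 792) = 1/((1/918)/((-31 + 12) + 64) + 792) = 1/((1/918)/(-19 + 64) + 792) = 1/((1/918)/45 + 792) = 1/((1/45)*(1/918) + 792) = 1/(1/41310 + 792) = 1/(32717521/41310) = 41310/32717521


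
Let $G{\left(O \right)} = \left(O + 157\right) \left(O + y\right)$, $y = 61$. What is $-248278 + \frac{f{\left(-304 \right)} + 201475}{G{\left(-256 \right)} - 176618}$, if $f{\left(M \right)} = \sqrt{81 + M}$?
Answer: $- \frac{39057558489}{157313} - \frac{i \sqrt{223}}{157313} \approx -2.4828 \cdot 10^{5} - 9.4927 \cdot 10^{-5} i$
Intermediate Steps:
$G{\left(O \right)} = \left(61 + O\right) \left(157 + O\right)$ ($G{\left(O \right)} = \left(O + 157\right) \left(O + 61\right) = \left(157 + O\right) \left(61 + O\right) = \left(61 + O\right) \left(157 + O\right)$)
$-248278 + \frac{f{\left(-304 \right)} + 201475}{G{\left(-256 \right)} - 176618} = -248278 + \frac{\sqrt{81 - 304} + 201475}{\left(9577 + \left(-256\right)^{2} + 218 \left(-256\right)\right) - 176618} = -248278 + \frac{\sqrt{-223} + 201475}{\left(9577 + 65536 - 55808\right) - 176618} = -248278 + \frac{i \sqrt{223} + 201475}{19305 - 176618} = -248278 + \frac{201475 + i \sqrt{223}}{-157313} = -248278 + \left(201475 + i \sqrt{223}\right) \left(- \frac{1}{157313}\right) = -248278 - \left(\frac{201475}{157313} + \frac{i \sqrt{223}}{157313}\right) = - \frac{39057558489}{157313} - \frac{i \sqrt{223}}{157313}$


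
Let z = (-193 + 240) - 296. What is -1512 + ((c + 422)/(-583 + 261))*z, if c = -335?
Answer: -465201/322 ≈ -1444.7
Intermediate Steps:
z = -249 (z = 47 - 296 = -249)
-1512 + ((c + 422)/(-583 + 261))*z = -1512 + ((-335 + 422)/(-583 + 261))*(-249) = -1512 + (87/(-322))*(-249) = -1512 + (87*(-1/322))*(-249) = -1512 - 87/322*(-249) = -1512 + 21663/322 = -465201/322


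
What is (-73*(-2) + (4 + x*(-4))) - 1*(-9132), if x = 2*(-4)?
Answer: 9314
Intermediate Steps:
x = -8
(-73*(-2) + (4 + x*(-4))) - 1*(-9132) = (-73*(-2) + (4 - 8*(-4))) - 1*(-9132) = (146 + (4 + 32)) + 9132 = (146 + 36) + 9132 = 182 + 9132 = 9314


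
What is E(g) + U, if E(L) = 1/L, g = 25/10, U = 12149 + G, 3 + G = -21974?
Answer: -49138/5 ≈ -9827.6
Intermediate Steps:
G = -21977 (G = -3 - 21974 = -21977)
U = -9828 (U = 12149 - 21977 = -9828)
g = 5/2 (g = 25*(⅒) = 5/2 ≈ 2.5000)
E(g) + U = 1/(5/2) - 9828 = ⅖ - 9828 = -49138/5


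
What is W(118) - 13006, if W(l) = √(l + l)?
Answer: -13006 + 2*√59 ≈ -12991.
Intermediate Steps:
W(l) = √2*√l (W(l) = √(2*l) = √2*√l)
W(118) - 13006 = √2*√118 - 13006 = 2*√59 - 13006 = -13006 + 2*√59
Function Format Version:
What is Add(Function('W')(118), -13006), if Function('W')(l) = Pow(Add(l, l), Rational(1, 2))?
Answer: Add(-13006, Mul(2, Pow(59, Rational(1, 2)))) ≈ -12991.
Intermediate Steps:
Function('W')(l) = Mul(Pow(2, Rational(1, 2)), Pow(l, Rational(1, 2))) (Function('W')(l) = Pow(Mul(2, l), Rational(1, 2)) = Mul(Pow(2, Rational(1, 2)), Pow(l, Rational(1, 2))))
Add(Function('W')(118), -13006) = Add(Mul(Pow(2, Rational(1, 2)), Pow(118, Rational(1, 2))), -13006) = Add(Mul(2, Pow(59, Rational(1, 2))), -13006) = Add(-13006, Mul(2, Pow(59, Rational(1, 2))))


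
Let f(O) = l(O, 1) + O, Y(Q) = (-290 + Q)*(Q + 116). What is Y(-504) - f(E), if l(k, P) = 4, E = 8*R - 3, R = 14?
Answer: 307959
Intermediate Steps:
Y(Q) = (-290 + Q)*(116 + Q)
E = 109 (E = 8*14 - 3 = 112 - 3 = 109)
f(O) = 4 + O
Y(-504) - f(E) = (-33640 + (-504)² - 174*(-504)) - (4 + 109) = (-33640 + 254016 + 87696) - 1*113 = 308072 - 113 = 307959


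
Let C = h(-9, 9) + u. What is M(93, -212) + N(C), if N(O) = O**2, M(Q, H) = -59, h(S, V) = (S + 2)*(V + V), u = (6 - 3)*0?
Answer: 15817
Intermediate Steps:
u = 0 (u = 3*0 = 0)
h(S, V) = 2*V*(2 + S) (h(S, V) = (2 + S)*(2*V) = 2*V*(2 + S))
C = -126 (C = 2*9*(2 - 9) + 0 = 2*9*(-7) + 0 = -126 + 0 = -126)
M(93, -212) + N(C) = -59 + (-126)**2 = -59 + 15876 = 15817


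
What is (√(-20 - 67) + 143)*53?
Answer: 7579 + 53*I*√87 ≈ 7579.0 + 494.35*I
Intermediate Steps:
(√(-20 - 67) + 143)*53 = (√(-87) + 143)*53 = (I*√87 + 143)*53 = (143 + I*√87)*53 = 7579 + 53*I*√87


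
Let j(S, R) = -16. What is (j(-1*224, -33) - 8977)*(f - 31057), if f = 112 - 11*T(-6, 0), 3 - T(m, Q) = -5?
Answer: 279079769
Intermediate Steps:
T(m, Q) = 8 (T(m, Q) = 3 - 1*(-5) = 3 + 5 = 8)
f = 24 (f = 112 - 11*8 = 112 - 88 = 24)
(j(-1*224, -33) - 8977)*(f - 31057) = (-16 - 8977)*(24 - 31057) = -8993*(-31033) = 279079769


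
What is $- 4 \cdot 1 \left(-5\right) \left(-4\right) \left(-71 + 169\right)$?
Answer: $-7840$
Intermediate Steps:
$- 4 \cdot 1 \left(-5\right) \left(-4\right) \left(-71 + 169\right) = \left(-4\right) \left(-5\right) \left(-4\right) 98 = 20 \left(-4\right) 98 = \left(-80\right) 98 = -7840$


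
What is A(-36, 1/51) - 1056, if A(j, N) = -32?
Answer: -1088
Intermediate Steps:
A(-36, 1/51) - 1056 = -32 - 1056 = -1088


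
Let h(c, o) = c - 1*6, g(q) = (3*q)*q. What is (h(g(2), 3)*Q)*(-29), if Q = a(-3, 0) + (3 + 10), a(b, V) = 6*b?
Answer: 870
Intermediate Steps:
g(q) = 3*q**2
h(c, o) = -6 + c (h(c, o) = c - 6 = -6 + c)
Q = -5 (Q = 6*(-3) + (3 + 10) = -18 + 13 = -5)
(h(g(2), 3)*Q)*(-29) = ((-6 + 3*2**2)*(-5))*(-29) = ((-6 + 3*4)*(-5))*(-29) = ((-6 + 12)*(-5))*(-29) = (6*(-5))*(-29) = -30*(-29) = 870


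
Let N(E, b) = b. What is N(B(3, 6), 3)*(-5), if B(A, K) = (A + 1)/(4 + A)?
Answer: -15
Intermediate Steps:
B(A, K) = (1 + A)/(4 + A)
N(B(3, 6), 3)*(-5) = 3*(-5) = -15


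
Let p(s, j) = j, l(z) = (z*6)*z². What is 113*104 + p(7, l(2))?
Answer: 11800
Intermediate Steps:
l(z) = 6*z³ (l(z) = (6*z)*z² = 6*z³)
113*104 + p(7, l(2)) = 113*104 + 6*2³ = 11752 + 6*8 = 11752 + 48 = 11800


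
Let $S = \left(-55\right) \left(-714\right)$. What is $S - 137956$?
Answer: $-98686$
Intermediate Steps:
$S = 39270$
$S - 137956 = 39270 - 137956 = -98686$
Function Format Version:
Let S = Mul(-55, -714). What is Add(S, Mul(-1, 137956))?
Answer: -98686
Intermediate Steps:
S = 39270
Add(S, Mul(-1, 137956)) = Add(39270, Mul(-1, 137956)) = Add(39270, -137956) = -98686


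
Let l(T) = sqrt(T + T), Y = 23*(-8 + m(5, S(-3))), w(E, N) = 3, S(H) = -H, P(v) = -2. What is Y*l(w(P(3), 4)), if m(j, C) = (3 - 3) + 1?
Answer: -161*sqrt(6) ≈ -394.37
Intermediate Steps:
m(j, C) = 1 (m(j, C) = 0 + 1 = 1)
Y = -161 (Y = 23*(-8 + 1) = 23*(-7) = -161)
l(T) = sqrt(2)*sqrt(T) (l(T) = sqrt(2*T) = sqrt(2)*sqrt(T))
Y*l(w(P(3), 4)) = -161*sqrt(2)*sqrt(3) = -161*sqrt(6)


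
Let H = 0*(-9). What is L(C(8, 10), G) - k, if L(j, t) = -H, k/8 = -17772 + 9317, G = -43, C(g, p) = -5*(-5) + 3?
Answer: 67640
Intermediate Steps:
H = 0
C(g, p) = 28 (C(g, p) = 25 + 3 = 28)
k = -67640 (k = 8*(-17772 + 9317) = 8*(-8455) = -67640)
L(j, t) = 0 (L(j, t) = -1*0 = 0)
L(C(8, 10), G) - k = 0 - 1*(-67640) = 0 + 67640 = 67640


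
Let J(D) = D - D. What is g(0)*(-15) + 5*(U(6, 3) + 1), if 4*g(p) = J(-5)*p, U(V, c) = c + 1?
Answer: 25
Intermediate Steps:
J(D) = 0
U(V, c) = 1 + c
g(p) = 0 (g(p) = (0*p)/4 = (1/4)*0 = 0)
g(0)*(-15) + 5*(U(6, 3) + 1) = 0*(-15) + 5*((1 + 3) + 1) = 0 + 5*(4 + 1) = 0 + 5*5 = 0 + 25 = 25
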